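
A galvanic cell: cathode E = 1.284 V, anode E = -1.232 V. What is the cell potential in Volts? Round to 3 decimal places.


Standard cell potential: E_cell = E_cathode - E_anode.
E_cell = 1.284 - (-1.232)
E_cell = 2.516 V, rounded to 3 dp:

2.516 V


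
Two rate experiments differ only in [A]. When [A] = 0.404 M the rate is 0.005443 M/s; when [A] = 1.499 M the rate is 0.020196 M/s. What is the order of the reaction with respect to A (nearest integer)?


Rate is proportional to [A]^n, so rate2/rate1 = ([A]2/[A]1)^n. Take logs to solve for n.
rate2/rate1 = 0.020196 / 0.005443 = 3.7105
[A]2/[A]1 = 1.499 / 0.404 = 3.7104
n = ln(3.7105) / ln(3.7104) = 1.0
Nearest integer order:

1


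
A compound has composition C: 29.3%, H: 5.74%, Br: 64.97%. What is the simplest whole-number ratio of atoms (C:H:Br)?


Assume 100 g of compound, divide each mass% by atomic mass to get moles, then normalize by the smallest to get a raw atom ratio.
Moles per 100 g: C: 29.3/12.011 = 2.4394, H: 5.74/1.008 = 5.6944, Br: 64.97/79.904 = 0.8131
Raw ratio (divide by min = 0.8131): C: 3.0, H: 7.003, Br: 1.0
Multiply by 1 to clear fractions: C: 3.0 ~= 3, H: 7.003 ~= 7, Br: 1.0 ~= 1
Reduce by GCD to get the simplest whole-number ratio:

3:7:1


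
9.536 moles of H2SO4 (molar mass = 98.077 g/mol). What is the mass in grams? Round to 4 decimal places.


mass = n * M
mass = 9.536 * 98.077
mass = 935.262272 g, rounded to 4 dp:

935.2623 g


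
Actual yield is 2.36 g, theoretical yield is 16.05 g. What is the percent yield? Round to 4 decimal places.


% yield = 100 * actual / theoretical
% yield = 100 * 2.36 / 16.05
% yield = 14.70404984 %, rounded to 4 dp:

14.7040 %


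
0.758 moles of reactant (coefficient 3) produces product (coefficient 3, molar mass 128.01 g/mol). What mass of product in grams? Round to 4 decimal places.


Use the coefficient ratio to convert reactant moles to product moles, then multiply by the product's molar mass.
moles_P = moles_R * (coeff_P / coeff_R) = 0.758 * (3/3) = 0.758
mass_P = moles_P * M_P = 0.758 * 128.01
mass_P = 97.03158 g, rounded to 4 dp:

97.0316 g


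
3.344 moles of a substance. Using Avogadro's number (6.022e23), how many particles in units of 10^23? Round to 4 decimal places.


N = n * NA, then divide by 1e23 for the requested units.
N / 1e23 = n * 6.022
N / 1e23 = 3.344 * 6.022
N / 1e23 = 20.137568, rounded to 4 dp:

20.1376


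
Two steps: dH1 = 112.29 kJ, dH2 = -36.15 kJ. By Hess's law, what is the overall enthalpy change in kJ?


Hess's law: enthalpy is a state function, so add the step enthalpies.
dH_total = dH1 + dH2 = 112.29 + (-36.15)
dH_total = 76.14 kJ:

76.14 kJ


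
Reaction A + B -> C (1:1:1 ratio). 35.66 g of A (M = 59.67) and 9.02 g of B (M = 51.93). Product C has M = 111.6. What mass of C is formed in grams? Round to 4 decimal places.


Find moles of each reactant; the smaller value is the limiting reagent in a 1:1:1 reaction, so moles_C equals moles of the limiter.
n_A = mass_A / M_A = 35.66 / 59.67 = 0.59762 mol
n_B = mass_B / M_B = 9.02 / 51.93 = 0.173695 mol
Limiting reagent: B (smaller), n_limiting = 0.173695 mol
mass_C = n_limiting * M_C = 0.173695 * 111.6
mass_C = 19.384362 g, rounded to 4 dp:

19.3844 g


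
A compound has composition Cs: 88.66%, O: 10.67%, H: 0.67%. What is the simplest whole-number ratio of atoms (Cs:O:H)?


Assume 100 g of compound, divide each mass% by atomic mass to get moles, then normalize by the smallest to get a raw atom ratio.
Moles per 100 g: Cs: 88.66/132.905 = 0.6671, O: 10.67/15.999 = 0.6669, H: 0.67/1.008 = 0.6647
Raw ratio (divide by min = 0.6647): Cs: 1.004, O: 1.003, H: 1.0
Multiply by 1 to clear fractions: Cs: 1.004 ~= 1, O: 1.003 ~= 1, H: 1.0 ~= 1
Reduce by GCD to get the simplest whole-number ratio:

1:1:1


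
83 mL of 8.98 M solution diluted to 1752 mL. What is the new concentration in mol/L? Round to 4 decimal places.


Dilution: M1*V1 = M2*V2, solve for M2.
M2 = M1*V1 / V2
M2 = 8.98 * 83 / 1752
M2 = 745.34 / 1752
M2 = 0.42542237 mol/L, rounded to 4 dp:

0.4254 mol/L


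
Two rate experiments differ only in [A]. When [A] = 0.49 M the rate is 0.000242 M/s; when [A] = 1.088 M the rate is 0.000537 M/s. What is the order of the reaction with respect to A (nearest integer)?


Rate is proportional to [A]^n, so rate2/rate1 = ([A]2/[A]1)^n. Take logs to solve for n.
rate2/rate1 = 0.000537 / 0.000242 = 2.219
[A]2/[A]1 = 1.088 / 0.49 = 2.2204
n = ln(2.219) / ln(2.2204) = 0.999
Nearest integer order:

1


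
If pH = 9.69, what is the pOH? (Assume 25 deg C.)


At 25 deg C, pH + pOH = 14.
pOH = 14 - pH = 14 - 9.69
pOH = 4.31:

4.31


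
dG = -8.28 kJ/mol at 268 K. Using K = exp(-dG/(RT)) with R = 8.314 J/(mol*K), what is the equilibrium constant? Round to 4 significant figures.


dG is in kJ/mol; multiply by 1000 to match R in J/(mol*K).
RT = 8.314 * 268 = 2228.152 J/mol
exponent = -dG*1000 / (RT) = -(-8.28*1000) / 2228.152 = 3.716084
K = exp(3.716084)
K = 41.103119, rounded to 4 significant figures:

41.10


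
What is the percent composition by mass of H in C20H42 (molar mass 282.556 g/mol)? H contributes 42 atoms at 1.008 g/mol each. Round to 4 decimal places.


pct = 100 * (n_elem * M_elem) / M_total
mass_contribution = 42 * 1.008 = 42.336 g/mol
pct = 100 * 42.336 / 282.556
pct = 14.98322456 %, rounded to 4 dp:

14.9832 %


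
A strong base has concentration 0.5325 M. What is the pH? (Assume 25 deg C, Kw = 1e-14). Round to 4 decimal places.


A strong base dissociates completely, so [OH-] equals the given concentration.
pOH = -log10([OH-]) = -log10(0.5325) = 0.27368
pH = 14 - pOH = 14 - 0.27368
pH = 13.72632, rounded to 4 dp:

13.7263


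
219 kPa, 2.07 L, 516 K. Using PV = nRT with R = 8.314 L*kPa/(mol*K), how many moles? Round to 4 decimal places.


PV = nRT, solve for n = PV / (RT).
PV = 219 * 2.07 = 453.33
RT = 8.314 * 516 = 4290.024
n = 453.33 / 4290.024
n = 0.10567074 mol, rounded to 4 dp:

0.1057 mol


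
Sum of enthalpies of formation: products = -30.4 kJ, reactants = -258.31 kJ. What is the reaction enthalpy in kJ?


dH_rxn = sum(dH_f products) - sum(dH_f reactants)
dH_rxn = -30.4 - (-258.31)
dH_rxn = 227.91 kJ:

227.91 kJ


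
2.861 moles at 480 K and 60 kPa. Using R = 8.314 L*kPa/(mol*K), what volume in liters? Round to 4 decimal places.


PV = nRT, solve for V = nRT / P.
nRT = 2.861 * 8.314 * 480 = 11417.4499
V = 11417.4499 / 60
V = 190.29083167 L, rounded to 4 dp:

190.2908 L


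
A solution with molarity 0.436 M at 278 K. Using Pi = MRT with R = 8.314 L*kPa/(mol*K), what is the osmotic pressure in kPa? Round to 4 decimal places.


Osmotic pressure (van't Hoff): Pi = M*R*T.
RT = 8.314 * 278 = 2311.292
Pi = 0.436 * 2311.292
Pi = 1007.723312 kPa, rounded to 4 dp:

1007.7233 kPa


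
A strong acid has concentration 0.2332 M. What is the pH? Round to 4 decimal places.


A strong acid dissociates completely, so [H+] equals the given concentration.
pH = -log10([H+]) = -log10(0.2332)
pH = 0.63227145, rounded to 4 dp:

0.6323


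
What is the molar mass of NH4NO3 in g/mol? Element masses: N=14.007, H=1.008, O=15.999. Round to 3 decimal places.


M = sum(count * atomic_mass) over atoms.
M = 2*14.007 + 4*1.008 + 3*15.999
M = 28.014 + 4.032 + 47.997
M = 80.043 g/mol, rounded to 3 dp:

80.043 g/mol


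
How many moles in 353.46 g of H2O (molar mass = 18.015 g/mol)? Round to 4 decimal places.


n = mass / M
n = 353.46 / 18.015
n = 19.6203164 mol, rounded to 4 dp:

19.6203 mol


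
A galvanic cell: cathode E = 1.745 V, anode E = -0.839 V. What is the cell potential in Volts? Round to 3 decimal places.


Standard cell potential: E_cell = E_cathode - E_anode.
E_cell = 1.745 - (-0.839)
E_cell = 2.584 V, rounded to 3 dp:

2.584 V


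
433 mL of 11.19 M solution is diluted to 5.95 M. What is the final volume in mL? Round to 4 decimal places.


Dilution: M1*V1 = M2*V2, solve for V2.
V2 = M1*V1 / M2
V2 = 11.19 * 433 / 5.95
V2 = 4845.27 / 5.95
V2 = 814.33109244 mL, rounded to 4 dp:

814.3311 mL


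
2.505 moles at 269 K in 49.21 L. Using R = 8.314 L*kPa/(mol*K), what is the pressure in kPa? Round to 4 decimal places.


PV = nRT, solve for P = nRT / V.
nRT = 2.505 * 8.314 * 269 = 5602.3473
P = 5602.3473 / 49.21
P = 113.84570819 kPa, rounded to 4 dp:

113.8457 kPa


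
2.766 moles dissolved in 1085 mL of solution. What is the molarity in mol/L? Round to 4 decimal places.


Convert volume to liters: V_L = V_mL / 1000.
V_L = 1085 / 1000 = 1.085 L
M = n / V_L = 2.766 / 1.085
M = 2.54930876 mol/L, rounded to 4 dp:

2.5493 mol/L


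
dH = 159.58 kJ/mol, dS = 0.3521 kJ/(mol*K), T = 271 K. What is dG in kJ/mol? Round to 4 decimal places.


Gibbs: dG = dH - T*dS (consistent units, dS already in kJ/(mol*K)).
T*dS = 271 * 0.3521 = 95.4191
dG = 159.58 - (95.4191)
dG = 64.1609 kJ/mol, rounded to 4 dp:

64.1609 kJ/mol


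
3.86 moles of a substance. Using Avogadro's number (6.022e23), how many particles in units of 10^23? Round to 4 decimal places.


N = n * NA, then divide by 1e23 for the requested units.
N / 1e23 = n * 6.022
N / 1e23 = 3.86 * 6.022
N / 1e23 = 23.24492, rounded to 4 dp:

23.2449


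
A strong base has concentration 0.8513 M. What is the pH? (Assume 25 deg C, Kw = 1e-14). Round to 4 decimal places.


A strong base dissociates completely, so [OH-] equals the given concentration.
pOH = -log10([OH-]) = -log10(0.8513) = 0.069917
pH = 14 - pOH = 14 - 0.069917
pH = 13.930083, rounded to 4 dp:

13.9301


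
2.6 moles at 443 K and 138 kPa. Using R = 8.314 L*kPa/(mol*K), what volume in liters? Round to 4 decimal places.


PV = nRT, solve for V = nRT / P.
nRT = 2.6 * 8.314 * 443 = 9576.0652
V = 9576.0652 / 138
V = 69.39177681 L, rounded to 4 dp:

69.3918 L


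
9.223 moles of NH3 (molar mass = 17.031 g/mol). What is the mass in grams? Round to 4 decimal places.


mass = n * M
mass = 9.223 * 17.031
mass = 157.076913 g, rounded to 4 dp:

157.0769 g


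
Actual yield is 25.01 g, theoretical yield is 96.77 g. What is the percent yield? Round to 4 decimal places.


% yield = 100 * actual / theoretical
% yield = 100 * 25.01 / 96.77
% yield = 25.84478661 %, rounded to 4 dp:

25.8448 %


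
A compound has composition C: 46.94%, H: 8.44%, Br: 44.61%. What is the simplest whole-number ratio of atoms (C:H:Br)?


Assume 100 g of compound, divide each mass% by atomic mass to get moles, then normalize by the smallest to get a raw atom ratio.
Moles per 100 g: C: 46.94/12.011 = 3.9081, H: 8.44/1.008 = 8.373, Br: 44.61/79.904 = 0.5583
Raw ratio (divide by min = 0.5583): C: 7.0, H: 14.997, Br: 1.0
Multiply by 1 to clear fractions: C: 7.0 ~= 7, H: 14.997 ~= 15, Br: 1.0 ~= 1
Reduce by GCD to get the simplest whole-number ratio:

7:15:1


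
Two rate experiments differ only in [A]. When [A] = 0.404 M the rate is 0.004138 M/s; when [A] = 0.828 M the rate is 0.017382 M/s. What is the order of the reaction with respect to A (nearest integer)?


Rate is proportional to [A]^n, so rate2/rate1 = ([A]2/[A]1)^n. Take logs to solve for n.
rate2/rate1 = 0.017382 / 0.004138 = 4.2006
[A]2/[A]1 = 0.828 / 0.404 = 2.0495
n = ln(4.2006) / ln(2.0495) = 2.0
Nearest integer order:

2


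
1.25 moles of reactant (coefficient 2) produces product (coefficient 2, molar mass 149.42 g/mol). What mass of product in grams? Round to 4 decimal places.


Use the coefficient ratio to convert reactant moles to product moles, then multiply by the product's molar mass.
moles_P = moles_R * (coeff_P / coeff_R) = 1.25 * (2/2) = 1.25
mass_P = moles_P * M_P = 1.25 * 149.42
mass_P = 186.775 g, rounded to 4 dp:

186.7750 g


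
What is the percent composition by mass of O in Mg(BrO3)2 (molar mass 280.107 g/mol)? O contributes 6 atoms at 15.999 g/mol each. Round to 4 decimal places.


pct = 100 * (n_elem * M_elem) / M_total
mass_contribution = 6 * 15.999 = 95.994 g/mol
pct = 100 * 95.994 / 280.107
pct = 34.27047521 %, rounded to 4 dp:

34.2705 %


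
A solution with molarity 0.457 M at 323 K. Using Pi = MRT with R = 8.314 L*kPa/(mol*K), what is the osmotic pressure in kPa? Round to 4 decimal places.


Osmotic pressure (van't Hoff): Pi = M*R*T.
RT = 8.314 * 323 = 2685.422
Pi = 0.457 * 2685.422
Pi = 1227.237854 kPa, rounded to 4 dp:

1227.2379 kPa


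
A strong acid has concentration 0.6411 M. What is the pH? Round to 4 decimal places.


A strong acid dissociates completely, so [H+] equals the given concentration.
pH = -log10([H+]) = -log10(0.6411)
pH = 0.19307422, rounded to 4 dp:

0.1931


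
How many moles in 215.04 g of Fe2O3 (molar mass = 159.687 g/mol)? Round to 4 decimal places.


n = mass / M
n = 215.04 / 159.687
n = 1.34663435 mol, rounded to 4 dp:

1.3466 mol


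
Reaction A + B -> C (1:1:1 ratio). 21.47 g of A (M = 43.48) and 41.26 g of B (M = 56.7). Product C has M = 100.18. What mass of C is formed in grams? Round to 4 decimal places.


Find moles of each reactant; the smaller value is the limiting reagent in a 1:1:1 reaction, so moles_C equals moles of the limiter.
n_A = mass_A / M_A = 21.47 / 43.48 = 0.49379 mol
n_B = mass_B / M_B = 41.26 / 56.7 = 0.72769 mol
Limiting reagent: A (smaller), n_limiting = 0.49379 mol
mass_C = n_limiting * M_C = 0.49379 * 100.18
mass_C = 49.4678822 g, rounded to 4 dp:

49.4679 g


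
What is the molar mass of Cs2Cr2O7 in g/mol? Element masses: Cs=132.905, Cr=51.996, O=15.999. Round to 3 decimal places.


M = sum(count * atomic_mass) over atoms.
M = 2*132.905 + 2*51.996 + 7*15.999
M = 265.81 + 103.992 + 111.993
M = 481.795 g/mol, rounded to 3 dp:

481.795 g/mol


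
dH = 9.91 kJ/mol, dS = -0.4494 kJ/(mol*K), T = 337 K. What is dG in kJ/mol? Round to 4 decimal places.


Gibbs: dG = dH - T*dS (consistent units, dS already in kJ/(mol*K)).
T*dS = 337 * -0.4494 = -151.4478
dG = 9.91 - (-151.4478)
dG = 161.3578 kJ/mol, rounded to 4 dp:

161.3578 kJ/mol


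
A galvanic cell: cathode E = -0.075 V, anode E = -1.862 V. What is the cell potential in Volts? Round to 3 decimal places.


Standard cell potential: E_cell = E_cathode - E_anode.
E_cell = -0.075 - (-1.862)
E_cell = 1.787 V, rounded to 3 dp:

1.787 V


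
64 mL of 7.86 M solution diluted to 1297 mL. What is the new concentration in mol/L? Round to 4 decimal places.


Dilution: M1*V1 = M2*V2, solve for M2.
M2 = M1*V1 / V2
M2 = 7.86 * 64 / 1297
M2 = 503.04 / 1297
M2 = 0.38784888 mol/L, rounded to 4 dp:

0.3878 mol/L


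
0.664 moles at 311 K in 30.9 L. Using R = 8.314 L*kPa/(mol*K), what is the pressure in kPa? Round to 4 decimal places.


PV = nRT, solve for P = nRT / V.
nRT = 0.664 * 8.314 * 311 = 1716.8743
P = 1716.8743 / 30.9
P = 55.56227508 kPa, rounded to 4 dp:

55.5623 kPa


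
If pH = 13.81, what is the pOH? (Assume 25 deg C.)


At 25 deg C, pH + pOH = 14.
pOH = 14 - pH = 14 - 13.81
pOH = 0.19:

0.19


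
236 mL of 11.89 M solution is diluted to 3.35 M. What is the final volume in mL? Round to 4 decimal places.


Dilution: M1*V1 = M2*V2, solve for V2.
V2 = M1*V1 / M2
V2 = 11.89 * 236 / 3.35
V2 = 2806.04 / 3.35
V2 = 837.6238806 mL, rounded to 4 dp:

837.6239 mL


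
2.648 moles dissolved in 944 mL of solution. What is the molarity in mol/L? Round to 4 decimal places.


Convert volume to liters: V_L = V_mL / 1000.
V_L = 944 / 1000 = 0.944 L
M = n / V_L = 2.648 / 0.944
M = 2.80508475 mol/L, rounded to 4 dp:

2.8051 mol/L


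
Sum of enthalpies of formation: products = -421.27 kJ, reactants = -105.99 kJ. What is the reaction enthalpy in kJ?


dH_rxn = sum(dH_f products) - sum(dH_f reactants)
dH_rxn = -421.27 - (-105.99)
dH_rxn = -315.28 kJ:

-315.28 kJ


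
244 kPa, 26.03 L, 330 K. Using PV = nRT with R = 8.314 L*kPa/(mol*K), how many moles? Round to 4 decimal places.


PV = nRT, solve for n = PV / (RT).
PV = 244 * 26.03 = 6351.32
RT = 8.314 * 330 = 2743.62
n = 6351.32 / 2743.62
n = 2.31494157 mol, rounded to 4 dp:

2.3149 mol


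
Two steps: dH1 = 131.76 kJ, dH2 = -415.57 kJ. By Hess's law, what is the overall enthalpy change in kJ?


Hess's law: enthalpy is a state function, so add the step enthalpies.
dH_total = dH1 + dH2 = 131.76 + (-415.57)
dH_total = -283.81 kJ:

-283.81 kJ


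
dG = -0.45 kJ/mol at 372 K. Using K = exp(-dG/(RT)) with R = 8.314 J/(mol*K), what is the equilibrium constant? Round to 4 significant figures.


dG is in kJ/mol; multiply by 1000 to match R in J/(mol*K).
RT = 8.314 * 372 = 3092.808 J/mol
exponent = -dG*1000 / (RT) = -(-0.45*1000) / 3092.808 = 0.14549885
K = exp(0.14549885)
K = 1.1566164, rounded to 4 significant figures:

1.157


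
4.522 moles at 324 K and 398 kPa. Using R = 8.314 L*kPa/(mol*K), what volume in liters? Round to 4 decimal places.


PV = nRT, solve for V = nRT / P.
nRT = 4.522 * 8.314 * 324 = 12181.0742
V = 12181.0742 / 398
V = 30.60571407 L, rounded to 4 dp:

30.6057 L


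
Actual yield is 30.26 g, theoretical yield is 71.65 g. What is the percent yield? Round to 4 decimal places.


% yield = 100 * actual / theoretical
% yield = 100 * 30.26 / 71.65
% yield = 42.23307746 %, rounded to 4 dp:

42.2331 %


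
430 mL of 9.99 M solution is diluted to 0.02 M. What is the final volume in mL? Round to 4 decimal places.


Dilution: M1*V1 = M2*V2, solve for V2.
V2 = M1*V1 / M2
V2 = 9.99 * 430 / 0.02
V2 = 4295.7 / 0.02
V2 = 214785.0 mL, rounded to 4 dp:

214785.0000 mL


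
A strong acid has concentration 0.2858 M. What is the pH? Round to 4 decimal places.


A strong acid dissociates completely, so [H+] equals the given concentration.
pH = -log10([H+]) = -log10(0.2858)
pH = 0.54393778, rounded to 4 dp:

0.5439


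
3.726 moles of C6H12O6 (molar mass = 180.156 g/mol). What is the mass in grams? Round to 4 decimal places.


mass = n * M
mass = 3.726 * 180.156
mass = 671.261256 g, rounded to 4 dp:

671.2613 g


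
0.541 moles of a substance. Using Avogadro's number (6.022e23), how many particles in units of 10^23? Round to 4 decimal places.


N = n * NA, then divide by 1e23 for the requested units.
N / 1e23 = n * 6.022
N / 1e23 = 0.541 * 6.022
N / 1e23 = 3.257902, rounded to 4 dp:

3.2579


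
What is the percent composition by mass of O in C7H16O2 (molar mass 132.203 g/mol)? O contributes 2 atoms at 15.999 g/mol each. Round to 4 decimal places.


pct = 100 * (n_elem * M_elem) / M_total
mass_contribution = 2 * 15.999 = 31.998 g/mol
pct = 100 * 31.998 / 132.203
pct = 24.20368675 %, rounded to 4 dp:

24.2037 %


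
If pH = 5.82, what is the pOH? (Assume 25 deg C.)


At 25 deg C, pH + pOH = 14.
pOH = 14 - pH = 14 - 5.82
pOH = 8.18:

8.18


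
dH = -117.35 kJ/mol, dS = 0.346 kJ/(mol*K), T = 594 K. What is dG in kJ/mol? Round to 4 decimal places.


Gibbs: dG = dH - T*dS (consistent units, dS already in kJ/(mol*K)).
T*dS = 594 * 0.346 = 205.524
dG = -117.35 - (205.524)
dG = -322.874 kJ/mol, rounded to 4 dp:

-322.8740 kJ/mol


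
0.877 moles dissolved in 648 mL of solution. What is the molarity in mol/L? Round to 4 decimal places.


Convert volume to liters: V_L = V_mL / 1000.
V_L = 648 / 1000 = 0.648 L
M = n / V_L = 0.877 / 0.648
M = 1.35339506 mol/L, rounded to 4 dp:

1.3534 mol/L


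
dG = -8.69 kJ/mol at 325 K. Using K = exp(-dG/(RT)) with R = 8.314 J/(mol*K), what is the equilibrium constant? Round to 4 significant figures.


dG is in kJ/mol; multiply by 1000 to match R in J/(mol*K).
RT = 8.314 * 325 = 2702.05 J/mol
exponent = -dG*1000 / (RT) = -(-8.69*1000) / 2702.05 = 3.21607668
K = exp(3.21607668)
K = 24.930119, rounded to 4 significant figures:

24.93


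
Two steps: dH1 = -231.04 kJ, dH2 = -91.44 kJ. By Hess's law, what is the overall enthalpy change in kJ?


Hess's law: enthalpy is a state function, so add the step enthalpies.
dH_total = dH1 + dH2 = -231.04 + (-91.44)
dH_total = -322.48 kJ:

-322.48 kJ


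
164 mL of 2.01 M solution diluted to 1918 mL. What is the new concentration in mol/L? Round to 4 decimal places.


Dilution: M1*V1 = M2*V2, solve for M2.
M2 = M1*V1 / V2
M2 = 2.01 * 164 / 1918
M2 = 329.64 / 1918
M2 = 0.17186653 mol/L, rounded to 4 dp:

0.1719 mol/L


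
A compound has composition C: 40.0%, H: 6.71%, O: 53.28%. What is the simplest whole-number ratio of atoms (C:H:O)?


Assume 100 g of compound, divide each mass% by atomic mass to get moles, then normalize by the smallest to get a raw atom ratio.
Moles per 100 g: C: 40.0/12.011 = 3.3303, H: 6.71/1.008 = 6.6567, O: 53.28/15.999 = 3.3302
Raw ratio (divide by min = 3.3302): C: 1.0, H: 1.999, O: 1.0
Multiply by 1 to clear fractions: C: 1.0 ~= 1, H: 1.999 ~= 2, O: 1.0 ~= 1
Reduce by GCD to get the simplest whole-number ratio:

1:2:1


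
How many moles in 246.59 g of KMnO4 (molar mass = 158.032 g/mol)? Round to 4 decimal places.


n = mass / M
n = 246.59 / 158.032
n = 1.56038018 mol, rounded to 4 dp:

1.5604 mol


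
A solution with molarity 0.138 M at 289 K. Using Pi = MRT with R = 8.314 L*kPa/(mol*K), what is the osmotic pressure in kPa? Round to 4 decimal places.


Osmotic pressure (van't Hoff): Pi = M*R*T.
RT = 8.314 * 289 = 2402.746
Pi = 0.138 * 2402.746
Pi = 331.578948 kPa, rounded to 4 dp:

331.5789 kPa


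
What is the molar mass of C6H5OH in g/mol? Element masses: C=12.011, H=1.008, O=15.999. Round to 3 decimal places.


M = sum(count * atomic_mass) over atoms.
M = 6*12.011 + 6*1.008 + 1*15.999
M = 72.066 + 6.048 + 15.999
M = 94.113 g/mol, rounded to 3 dp:

94.113 g/mol


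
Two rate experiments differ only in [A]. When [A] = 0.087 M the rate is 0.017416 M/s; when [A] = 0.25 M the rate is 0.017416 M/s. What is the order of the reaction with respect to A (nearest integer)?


Rate is proportional to [A]^n, so rate2/rate1 = ([A]2/[A]1)^n. Take logs to solve for n.
rate2/rate1 = 0.017416 / 0.017416 = 1.0
[A]2/[A]1 = 0.25 / 0.087 = 2.8736
n = ln(1.0) / ln(2.8736) = 0.0
Nearest integer order:

0


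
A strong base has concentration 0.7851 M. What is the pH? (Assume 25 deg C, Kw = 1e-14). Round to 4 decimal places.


A strong base dissociates completely, so [OH-] equals the given concentration.
pOH = -log10([OH-]) = -log10(0.7851) = 0.105075
pH = 14 - pOH = 14 - 0.105075
pH = 13.894925, rounded to 4 dp:

13.8949


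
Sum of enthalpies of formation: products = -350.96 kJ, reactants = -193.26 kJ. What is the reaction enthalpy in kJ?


dH_rxn = sum(dH_f products) - sum(dH_f reactants)
dH_rxn = -350.96 - (-193.26)
dH_rxn = -157.7 kJ:

-157.70 kJ


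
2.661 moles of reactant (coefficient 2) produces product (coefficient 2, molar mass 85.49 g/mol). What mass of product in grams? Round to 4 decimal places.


Use the coefficient ratio to convert reactant moles to product moles, then multiply by the product's molar mass.
moles_P = moles_R * (coeff_P / coeff_R) = 2.661 * (2/2) = 2.661
mass_P = moles_P * M_P = 2.661 * 85.49
mass_P = 227.48889 g, rounded to 4 dp:

227.4889 g


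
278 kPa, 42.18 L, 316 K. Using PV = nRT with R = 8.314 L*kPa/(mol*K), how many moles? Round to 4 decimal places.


PV = nRT, solve for n = PV / (RT).
PV = 278 * 42.18 = 11726.04
RT = 8.314 * 316 = 2627.224
n = 11726.04 / 2627.224
n = 4.4632814 mol, rounded to 4 dp:

4.4633 mol


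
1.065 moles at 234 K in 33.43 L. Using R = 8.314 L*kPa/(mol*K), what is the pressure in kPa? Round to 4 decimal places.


PV = nRT, solve for P = nRT / V.
nRT = 1.065 * 8.314 * 234 = 2071.9319
P = 2071.9319 / 33.43
P = 61.97822016 kPa, rounded to 4 dp:

61.9782 kPa


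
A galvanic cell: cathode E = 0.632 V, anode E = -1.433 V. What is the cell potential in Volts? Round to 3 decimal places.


Standard cell potential: E_cell = E_cathode - E_anode.
E_cell = 0.632 - (-1.433)
E_cell = 2.065 V, rounded to 3 dp:

2.065 V


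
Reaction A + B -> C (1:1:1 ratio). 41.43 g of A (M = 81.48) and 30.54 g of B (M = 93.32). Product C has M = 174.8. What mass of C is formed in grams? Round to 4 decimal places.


Find moles of each reactant; the smaller value is the limiting reagent in a 1:1:1 reaction, so moles_C equals moles of the limiter.
n_A = mass_A / M_A = 41.43 / 81.48 = 0.508468 mol
n_B = mass_B / M_B = 30.54 / 93.32 = 0.327261 mol
Limiting reagent: B (smaller), n_limiting = 0.327261 mol
mass_C = n_limiting * M_C = 0.327261 * 174.8
mass_C = 57.2052228 g, rounded to 4 dp:

57.2052 g


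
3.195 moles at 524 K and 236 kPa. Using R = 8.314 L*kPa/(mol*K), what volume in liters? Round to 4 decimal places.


PV = nRT, solve for V = nRT / P.
nRT = 3.195 * 8.314 * 524 = 13919.1325
V = 13919.1325 / 236
V = 58.979375 L, rounded to 4 dp:

58.9794 L


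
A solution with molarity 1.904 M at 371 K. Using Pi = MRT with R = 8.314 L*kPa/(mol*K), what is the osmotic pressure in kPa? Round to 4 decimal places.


Osmotic pressure (van't Hoff): Pi = M*R*T.
RT = 8.314 * 371 = 3084.494
Pi = 1.904 * 3084.494
Pi = 5872.876576 kPa, rounded to 4 dp:

5872.8766 kPa


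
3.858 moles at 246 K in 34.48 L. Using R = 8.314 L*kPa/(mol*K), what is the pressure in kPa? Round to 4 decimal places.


PV = nRT, solve for P = nRT / V.
nRT = 3.858 * 8.314 * 246 = 7890.5514
P = 7890.5514 / 34.48
P = 228.84429814 kPa, rounded to 4 dp:

228.8443 kPa


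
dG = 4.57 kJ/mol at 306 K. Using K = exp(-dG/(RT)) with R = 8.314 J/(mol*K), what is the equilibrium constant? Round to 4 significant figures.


dG is in kJ/mol; multiply by 1000 to match R in J/(mol*K).
RT = 8.314 * 306 = 2544.084 J/mol
exponent = -dG*1000 / (RT) = -(4.57*1000) / 2544.084 = -1.79632434
K = exp(-1.79632434)
K = 0.16590759, rounded to 4 significant figures:

0.1659


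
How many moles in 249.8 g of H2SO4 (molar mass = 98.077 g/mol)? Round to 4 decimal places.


n = mass / M
n = 249.8 / 98.077
n = 2.54697839 mol, rounded to 4 dp:

2.5470 mol


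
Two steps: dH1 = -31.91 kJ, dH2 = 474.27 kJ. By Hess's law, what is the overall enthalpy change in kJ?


Hess's law: enthalpy is a state function, so add the step enthalpies.
dH_total = dH1 + dH2 = -31.91 + (474.27)
dH_total = 442.36 kJ:

442.36 kJ


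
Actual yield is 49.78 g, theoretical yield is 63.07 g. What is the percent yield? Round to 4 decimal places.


% yield = 100 * actual / theoretical
% yield = 100 * 49.78 / 63.07
% yield = 78.92817504 %, rounded to 4 dp:

78.9282 %


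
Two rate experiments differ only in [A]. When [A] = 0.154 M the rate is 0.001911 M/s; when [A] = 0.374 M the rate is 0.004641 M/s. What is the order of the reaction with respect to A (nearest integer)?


Rate is proportional to [A]^n, so rate2/rate1 = ([A]2/[A]1)^n. Take logs to solve for n.
rate2/rate1 = 0.004641 / 0.001911 = 2.4286
[A]2/[A]1 = 0.374 / 0.154 = 2.4286
n = ln(2.4286) / ln(2.4286) = 1.0
Nearest integer order:

1


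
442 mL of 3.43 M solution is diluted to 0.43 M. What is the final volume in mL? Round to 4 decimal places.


Dilution: M1*V1 = M2*V2, solve for V2.
V2 = M1*V1 / M2
V2 = 3.43 * 442 / 0.43
V2 = 1516.06 / 0.43
V2 = 3525.72093023 mL, rounded to 4 dp:

3525.7209 mL


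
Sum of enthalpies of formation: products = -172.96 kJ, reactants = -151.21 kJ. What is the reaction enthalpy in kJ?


dH_rxn = sum(dH_f products) - sum(dH_f reactants)
dH_rxn = -172.96 - (-151.21)
dH_rxn = -21.75 kJ:

-21.75 kJ


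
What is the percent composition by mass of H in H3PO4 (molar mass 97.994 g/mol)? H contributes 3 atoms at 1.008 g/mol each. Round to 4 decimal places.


pct = 100 * (n_elem * M_elem) / M_total
mass_contribution = 3 * 1.008 = 3.024 g/mol
pct = 100 * 3.024 / 97.994
pct = 3.08590322 %, rounded to 4 dp:

3.0859 %


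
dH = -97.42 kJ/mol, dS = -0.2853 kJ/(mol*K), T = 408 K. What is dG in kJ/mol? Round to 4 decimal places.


Gibbs: dG = dH - T*dS (consistent units, dS already in kJ/(mol*K)).
T*dS = 408 * -0.2853 = -116.4024
dG = -97.42 - (-116.4024)
dG = 18.9824 kJ/mol, rounded to 4 dp:

18.9824 kJ/mol


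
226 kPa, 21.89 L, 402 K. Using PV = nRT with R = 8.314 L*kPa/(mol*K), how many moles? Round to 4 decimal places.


PV = nRT, solve for n = PV / (RT).
PV = 226 * 21.89 = 4947.14
RT = 8.314 * 402 = 3342.228
n = 4947.14 / 3342.228
n = 1.48019225 mol, rounded to 4 dp:

1.4802 mol


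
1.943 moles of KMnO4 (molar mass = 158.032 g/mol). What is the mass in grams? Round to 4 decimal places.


mass = n * M
mass = 1.943 * 158.032
mass = 307.056176 g, rounded to 4 dp:

307.0562 g


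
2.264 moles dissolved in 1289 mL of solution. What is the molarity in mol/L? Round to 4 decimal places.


Convert volume to liters: V_L = V_mL / 1000.
V_L = 1289 / 1000 = 1.289 L
M = n / V_L = 2.264 / 1.289
M = 1.75640031 mol/L, rounded to 4 dp:

1.7564 mol/L


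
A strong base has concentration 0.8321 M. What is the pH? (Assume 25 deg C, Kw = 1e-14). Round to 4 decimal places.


A strong base dissociates completely, so [OH-] equals the given concentration.
pOH = -log10([OH-]) = -log10(0.8321) = 0.079824
pH = 14 - pOH = 14 - 0.079824
pH = 13.920176, rounded to 4 dp:

13.9202


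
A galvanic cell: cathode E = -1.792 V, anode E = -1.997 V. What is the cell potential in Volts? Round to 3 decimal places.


Standard cell potential: E_cell = E_cathode - E_anode.
E_cell = -1.792 - (-1.997)
E_cell = 0.205 V, rounded to 3 dp:

0.205 V


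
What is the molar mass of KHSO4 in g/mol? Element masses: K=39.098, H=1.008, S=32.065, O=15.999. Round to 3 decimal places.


M = sum(count * atomic_mass) over atoms.
M = 1*39.098 + 1*1.008 + 1*32.065 + 4*15.999
M = 39.098 + 1.008 + 32.065 + 63.996
M = 136.167 g/mol, rounded to 3 dp:

136.167 g/mol


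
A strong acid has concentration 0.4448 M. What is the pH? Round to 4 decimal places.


A strong acid dissociates completely, so [H+] equals the given concentration.
pH = -log10([H+]) = -log10(0.4448)
pH = 0.35183522, rounded to 4 dp:

0.3518


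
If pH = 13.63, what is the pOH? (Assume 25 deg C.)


At 25 deg C, pH + pOH = 14.
pOH = 14 - pH = 14 - 13.63
pOH = 0.37:

0.37


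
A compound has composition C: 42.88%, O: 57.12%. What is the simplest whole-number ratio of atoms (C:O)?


Assume 100 g of compound, divide each mass% by atomic mass to get moles, then normalize by the smallest to get a raw atom ratio.
Moles per 100 g: C: 42.88/12.011 = 3.5701, O: 57.12/15.999 = 3.5702
Raw ratio (divide by min = 3.5701): C: 1.0, O: 1.0
Multiply by 1 to clear fractions: C: 1.0 ~= 1, O: 1.0 ~= 1
Reduce by GCD to get the simplest whole-number ratio:

1:1


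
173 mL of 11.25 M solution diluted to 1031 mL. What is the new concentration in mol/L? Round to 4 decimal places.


Dilution: M1*V1 = M2*V2, solve for M2.
M2 = M1*V1 / V2
M2 = 11.25 * 173 / 1031
M2 = 1946.25 / 1031
M2 = 1.88773036 mol/L, rounded to 4 dp:

1.8877 mol/L


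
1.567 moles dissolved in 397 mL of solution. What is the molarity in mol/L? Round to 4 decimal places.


Convert volume to liters: V_L = V_mL / 1000.
V_L = 397 / 1000 = 0.397 L
M = n / V_L = 1.567 / 0.397
M = 3.94710327 mol/L, rounded to 4 dp:

3.9471 mol/L


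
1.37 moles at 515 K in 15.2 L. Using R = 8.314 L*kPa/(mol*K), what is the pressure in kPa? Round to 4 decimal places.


PV = nRT, solve for P = nRT / V.
nRT = 1.37 * 8.314 * 515 = 5865.9427
P = 5865.9427 / 15.2
P = 385.91728289 kPa, rounded to 4 dp:

385.9173 kPa


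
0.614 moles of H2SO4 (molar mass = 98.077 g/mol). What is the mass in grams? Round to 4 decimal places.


mass = n * M
mass = 0.614 * 98.077
mass = 60.219278 g, rounded to 4 dp:

60.2193 g


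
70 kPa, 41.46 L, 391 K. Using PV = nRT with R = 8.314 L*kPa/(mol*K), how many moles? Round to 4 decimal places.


PV = nRT, solve for n = PV / (RT).
PV = 70 * 41.46 = 2902.2
RT = 8.314 * 391 = 3250.774
n = 2902.2 / 3250.774
n = 0.892772 mol, rounded to 4 dp:

0.8928 mol


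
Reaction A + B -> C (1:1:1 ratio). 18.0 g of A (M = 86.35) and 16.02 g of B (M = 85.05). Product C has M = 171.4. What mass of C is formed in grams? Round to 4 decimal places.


Find moles of each reactant; the smaller value is the limiting reagent in a 1:1:1 reaction, so moles_C equals moles of the limiter.
n_A = mass_A / M_A = 18.0 / 86.35 = 0.208454 mol
n_B = mass_B / M_B = 16.02 / 85.05 = 0.18836 mol
Limiting reagent: B (smaller), n_limiting = 0.18836 mol
mass_C = n_limiting * M_C = 0.18836 * 171.4
mass_C = 32.284904 g, rounded to 4 dp:

32.2849 g


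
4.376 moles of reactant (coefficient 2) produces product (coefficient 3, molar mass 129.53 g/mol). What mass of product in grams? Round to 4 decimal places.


Use the coefficient ratio to convert reactant moles to product moles, then multiply by the product's molar mass.
moles_P = moles_R * (coeff_P / coeff_R) = 4.376 * (3/2) = 6.564
mass_P = moles_P * M_P = 6.564 * 129.53
mass_P = 850.23492 g, rounded to 4 dp:

850.2349 g


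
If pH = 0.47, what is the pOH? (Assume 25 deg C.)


At 25 deg C, pH + pOH = 14.
pOH = 14 - pH = 14 - 0.47
pOH = 13.53:

13.53


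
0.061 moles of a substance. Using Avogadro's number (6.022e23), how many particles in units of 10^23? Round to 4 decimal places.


N = n * NA, then divide by 1e23 for the requested units.
N / 1e23 = n * 6.022
N / 1e23 = 0.061 * 6.022
N / 1e23 = 0.367342, rounded to 4 dp:

0.3673


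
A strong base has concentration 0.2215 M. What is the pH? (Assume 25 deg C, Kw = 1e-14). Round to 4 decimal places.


A strong base dissociates completely, so [OH-] equals the given concentration.
pOH = -log10([OH-]) = -log10(0.2215) = 0.654626
pH = 14 - pOH = 14 - 0.654626
pH = 13.345374, rounded to 4 dp:

13.3454


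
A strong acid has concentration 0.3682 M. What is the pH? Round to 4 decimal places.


A strong acid dissociates completely, so [H+] equals the given concentration.
pH = -log10([H+]) = -log10(0.3682)
pH = 0.43391622, rounded to 4 dp:

0.4339


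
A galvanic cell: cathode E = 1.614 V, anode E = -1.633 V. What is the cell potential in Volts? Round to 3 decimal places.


Standard cell potential: E_cell = E_cathode - E_anode.
E_cell = 1.614 - (-1.633)
E_cell = 3.247 V, rounded to 3 dp:

3.247 V


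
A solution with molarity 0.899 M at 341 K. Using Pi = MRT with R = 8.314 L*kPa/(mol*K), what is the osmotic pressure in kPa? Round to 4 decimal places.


Osmotic pressure (van't Hoff): Pi = M*R*T.
RT = 8.314 * 341 = 2835.074
Pi = 0.899 * 2835.074
Pi = 2548.731526 kPa, rounded to 4 dp:

2548.7315 kPa


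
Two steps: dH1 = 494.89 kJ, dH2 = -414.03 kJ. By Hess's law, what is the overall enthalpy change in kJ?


Hess's law: enthalpy is a state function, so add the step enthalpies.
dH_total = dH1 + dH2 = 494.89 + (-414.03)
dH_total = 80.86 kJ:

80.86 kJ


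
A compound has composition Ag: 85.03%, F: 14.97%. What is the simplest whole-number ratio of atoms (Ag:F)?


Assume 100 g of compound, divide each mass% by atomic mass to get moles, then normalize by the smallest to get a raw atom ratio.
Moles per 100 g: Ag: 85.03/107.868 = 0.7883, F: 14.97/18.998 = 0.788
Raw ratio (divide by min = 0.788): Ag: 1.0, F: 1.0
Multiply by 1 to clear fractions: Ag: 1.0 ~= 1, F: 1.0 ~= 1
Reduce by GCD to get the simplest whole-number ratio:

1:1


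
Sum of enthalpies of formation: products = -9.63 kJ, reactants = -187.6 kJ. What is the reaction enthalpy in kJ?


dH_rxn = sum(dH_f products) - sum(dH_f reactants)
dH_rxn = -9.63 - (-187.6)
dH_rxn = 177.97 kJ:

177.97 kJ


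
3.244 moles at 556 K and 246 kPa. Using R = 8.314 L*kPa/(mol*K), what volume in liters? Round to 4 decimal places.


PV = nRT, solve for V = nRT / P.
nRT = 3.244 * 8.314 * 556 = 14995.6625
V = 14995.6625 / 246
V = 60.95797764 L, rounded to 4 dp:

60.9580 L


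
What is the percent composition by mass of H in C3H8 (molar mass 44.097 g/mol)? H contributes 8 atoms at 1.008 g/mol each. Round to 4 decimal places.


pct = 100 * (n_elem * M_elem) / M_total
mass_contribution = 8 * 1.008 = 8.064 g/mol
pct = 100 * 8.064 / 44.097
pct = 18.2869583 %, rounded to 4 dp:

18.2870 %


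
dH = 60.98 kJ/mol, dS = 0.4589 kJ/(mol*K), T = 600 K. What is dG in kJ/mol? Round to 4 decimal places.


Gibbs: dG = dH - T*dS (consistent units, dS already in kJ/(mol*K)).
T*dS = 600 * 0.4589 = 275.34
dG = 60.98 - (275.34)
dG = -214.36 kJ/mol, rounded to 4 dp:

-214.3600 kJ/mol


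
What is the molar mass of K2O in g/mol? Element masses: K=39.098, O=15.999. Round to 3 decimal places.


M = sum(count * atomic_mass) over atoms.
M = 2*39.098 + 1*15.999
M = 78.196 + 15.999
M = 94.195 g/mol, rounded to 3 dp:

94.195 g/mol


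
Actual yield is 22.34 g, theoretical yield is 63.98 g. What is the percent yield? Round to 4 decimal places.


% yield = 100 * actual / theoretical
% yield = 100 * 22.34 / 63.98
% yield = 34.91716161 %, rounded to 4 dp:

34.9172 %


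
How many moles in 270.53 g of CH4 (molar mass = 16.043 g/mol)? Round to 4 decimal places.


n = mass / M
n = 270.53 / 16.043
n = 16.86280621 mol, rounded to 4 dp:

16.8628 mol


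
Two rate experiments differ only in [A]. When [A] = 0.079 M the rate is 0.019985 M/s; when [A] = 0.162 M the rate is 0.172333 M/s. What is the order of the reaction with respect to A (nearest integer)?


Rate is proportional to [A]^n, so rate2/rate1 = ([A]2/[A]1)^n. Take logs to solve for n.
rate2/rate1 = 0.172333 / 0.019985 = 8.6231
[A]2/[A]1 = 0.162 / 0.079 = 2.0506
n = ln(8.6231) / ln(2.0506) = 3.0
Nearest integer order:

3


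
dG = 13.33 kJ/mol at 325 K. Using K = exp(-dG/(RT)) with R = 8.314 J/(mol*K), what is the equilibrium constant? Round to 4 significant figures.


dG is in kJ/mol; multiply by 1000 to match R in J/(mol*K).
RT = 8.314 * 325 = 2702.05 J/mol
exponent = -dG*1000 / (RT) = -(13.33*1000) / 2702.05 = -4.93329139
K = exp(-4.93329139)
K = 0.0072027571, rounded to 4 significant figures:

0.007203


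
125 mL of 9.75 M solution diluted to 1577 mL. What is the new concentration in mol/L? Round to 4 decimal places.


Dilution: M1*V1 = M2*V2, solve for M2.
M2 = M1*V1 / V2
M2 = 9.75 * 125 / 1577
M2 = 1218.75 / 1577
M2 = 0.77282815 mol/L, rounded to 4 dp:

0.7728 mol/L


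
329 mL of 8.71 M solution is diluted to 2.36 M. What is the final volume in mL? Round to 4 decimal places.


Dilution: M1*V1 = M2*V2, solve for V2.
V2 = M1*V1 / M2
V2 = 8.71 * 329 / 2.36
V2 = 2865.59 / 2.36
V2 = 1214.23305085 mL, rounded to 4 dp:

1214.2331 mL


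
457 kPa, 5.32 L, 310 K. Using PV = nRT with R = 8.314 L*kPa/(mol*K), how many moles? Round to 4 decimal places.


PV = nRT, solve for n = PV / (RT).
PV = 457 * 5.32 = 2431.24
RT = 8.314 * 310 = 2577.34
n = 2431.24 / 2577.34
n = 0.94331365 mol, rounded to 4 dp:

0.9433 mol


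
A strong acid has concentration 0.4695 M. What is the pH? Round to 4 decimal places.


A strong acid dissociates completely, so [H+] equals the given concentration.
pH = -log10([H+]) = -log10(0.4695)
pH = 0.3283644, rounded to 4 dp:

0.3284


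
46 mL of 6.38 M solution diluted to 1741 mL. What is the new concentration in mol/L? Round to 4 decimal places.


Dilution: M1*V1 = M2*V2, solve for M2.
M2 = M1*V1 / V2
M2 = 6.38 * 46 / 1741
M2 = 293.48 / 1741
M2 = 0.16856979 mol/L, rounded to 4 dp:

0.1686 mol/L


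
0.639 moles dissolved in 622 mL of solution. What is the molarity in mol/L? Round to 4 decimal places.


Convert volume to liters: V_L = V_mL / 1000.
V_L = 622 / 1000 = 0.622 L
M = n / V_L = 0.639 / 0.622
M = 1.02733119 mol/L, rounded to 4 dp:

1.0273 mol/L


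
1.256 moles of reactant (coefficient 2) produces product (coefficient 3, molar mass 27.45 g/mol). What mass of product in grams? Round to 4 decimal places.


Use the coefficient ratio to convert reactant moles to product moles, then multiply by the product's molar mass.
moles_P = moles_R * (coeff_P / coeff_R) = 1.256 * (3/2) = 1.884
mass_P = moles_P * M_P = 1.884 * 27.45
mass_P = 51.7158 g, rounded to 4 dp:

51.7158 g


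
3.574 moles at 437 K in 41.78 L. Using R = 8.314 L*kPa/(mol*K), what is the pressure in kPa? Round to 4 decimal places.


PV = nRT, solve for P = nRT / V.
nRT = 3.574 * 8.314 * 437 = 12985.1211
P = 12985.1211 / 41.78
P = 310.7975371 kPa, rounded to 4 dp:

310.7975 kPa


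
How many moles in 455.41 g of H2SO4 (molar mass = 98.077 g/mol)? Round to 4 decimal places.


n = mass / M
n = 455.41 / 98.077
n = 4.64339244 mol, rounded to 4 dp:

4.6434 mol
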